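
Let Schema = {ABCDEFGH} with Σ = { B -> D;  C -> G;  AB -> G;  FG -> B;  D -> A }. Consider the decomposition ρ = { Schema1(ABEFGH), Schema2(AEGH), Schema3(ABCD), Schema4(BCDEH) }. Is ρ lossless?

No

Chase test. Columns are ABCDEFGH; row i has aⱼ where attribute j ∈ Schemai, else bᵢⱼ.
Initial tableau (one row per fragment):
  row 1: a1 a2 b13 b14 a5 a6 a7 a8
  row 2: a1 b22 b23 b24 a5 b26 a7 a8
  row 3: a1 a2 a3 a4 b35 b36 b37 b38
  row 4: b41 a2 a3 a4 a5 b46 b47 a8
Rows 1 and 3 agree on B; apply B→D and equate their D entries.
Rows 3 and 4 agree on C; apply C→G and equate their G entries.
Rows 1 and 3 agree on AB; apply AB→G and equate their G entries.
Rows 1 and 4 agree on D; apply D→A and equate their A entries.
No row becomes fully distinguished — the join is lossy.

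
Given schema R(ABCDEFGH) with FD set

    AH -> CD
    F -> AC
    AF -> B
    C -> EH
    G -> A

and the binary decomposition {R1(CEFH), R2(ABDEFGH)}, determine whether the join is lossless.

Yes

Common attributes: R1 ∩ R2 = {EFH}.
Closure of {EFH}: F → AC applies, adding AC; AF → B applies, adding B; AH → CD applies, adding D. So (EFH)⁺ = {ABCDEFH}.
This closure contains every attribute of R1, so R1 ∩ R2 → R1. The join is lossless.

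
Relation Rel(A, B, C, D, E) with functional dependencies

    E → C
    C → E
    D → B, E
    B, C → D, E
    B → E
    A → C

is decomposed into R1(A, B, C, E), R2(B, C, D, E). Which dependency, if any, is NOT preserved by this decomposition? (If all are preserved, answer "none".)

E → C lies within R1.
C → E lies within R1.
D → B, E lies within R2.
B, C → D, E lies within R2.
B → E lies within R1.
A → C lies within R1.
Every dependency is enforceable on the fragments, so the decomposition is dependency-preserving.

none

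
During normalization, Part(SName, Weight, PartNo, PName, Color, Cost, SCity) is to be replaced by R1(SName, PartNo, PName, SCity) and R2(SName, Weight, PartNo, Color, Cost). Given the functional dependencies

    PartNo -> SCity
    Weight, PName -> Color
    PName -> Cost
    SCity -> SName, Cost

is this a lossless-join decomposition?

Common attributes: R1 ∩ R2 = {SName, PartNo}.
Closure of {SName, PartNo}: PartNo → SCity applies, adding SCity; SCity → SName, Cost applies, adding Cost. So (SName, PartNo)⁺ = {SName, PartNo, Cost, SCity}.
The closure contains neither all of R1 = {SName, PartNo, PName, SCity} nor all of R2 = {SName, Weight, PartNo, Color, Cost}, so the common attributes are not a superkey of either fragment. The join is lossy.

No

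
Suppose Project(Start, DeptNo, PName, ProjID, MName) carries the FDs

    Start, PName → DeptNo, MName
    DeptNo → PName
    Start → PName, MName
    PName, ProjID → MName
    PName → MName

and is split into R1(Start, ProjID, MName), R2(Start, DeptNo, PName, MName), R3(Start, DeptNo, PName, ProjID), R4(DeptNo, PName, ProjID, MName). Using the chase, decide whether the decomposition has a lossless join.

Chase test. Columns are Start, DeptNo, PName, ProjID, MName; row i has aⱼ where attribute j ∈ Ri, else bᵢⱼ.
Initial tableau (one row per fragment):
  row 1: a1 b12 b13 a4 a5
  row 2: a1 a2 a3 b24 a5
  row 3: a1 a2 a3 a4 b35
  row 4: b41 a2 a3 a4 a5
Rows 2 and 3 agree on Start, PName; apply Start, PName→DeptNo, MName and equate their DeptNo, MName entries.
Rows 1 and 2 agree on Start; apply Start→PName, MName and equate their PName, MName entries.
Rows 1 and 2 agree on Start, PName; apply Start, PName→DeptNo, MName and equate their DeptNo, MName entries.
Row 1 is now all distinguished symbols — the join is lossless.

Yes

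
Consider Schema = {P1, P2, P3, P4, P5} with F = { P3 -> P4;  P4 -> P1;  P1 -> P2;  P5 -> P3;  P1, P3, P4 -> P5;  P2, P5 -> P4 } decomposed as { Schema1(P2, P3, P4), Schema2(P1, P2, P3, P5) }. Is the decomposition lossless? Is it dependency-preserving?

lossless but not dependency-preserving

Lossless test: (P2, P3)⁺ = {P1, P2, P3, P4, P5}, which contains all of one fragment — lossless.
Dependency preservation: the restricted closure of {P4} across the fragments never reaches {P1}, so P4 → P1 cannot be enforced without a join — not preserved.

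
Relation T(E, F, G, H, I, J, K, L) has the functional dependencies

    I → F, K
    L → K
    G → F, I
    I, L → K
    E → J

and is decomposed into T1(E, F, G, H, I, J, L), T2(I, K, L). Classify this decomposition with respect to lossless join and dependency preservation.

lossless and dependency-preserving

Lossless test: (I, L)⁺ = {F, I, K, L}, which contains all of one fragment — lossless.
Dependency preservation: I → F, K is not contained in any single fragment, but the restricted closure of its left-hand side across the fragments still reaches the right-hand side; the remaining FDs each lie inside some fragment. All dependencies are preserved.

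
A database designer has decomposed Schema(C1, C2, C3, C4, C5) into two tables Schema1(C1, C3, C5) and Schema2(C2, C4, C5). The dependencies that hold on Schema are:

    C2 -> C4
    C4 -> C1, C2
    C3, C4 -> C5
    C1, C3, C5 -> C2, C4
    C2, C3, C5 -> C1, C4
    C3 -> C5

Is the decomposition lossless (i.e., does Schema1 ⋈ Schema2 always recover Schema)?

Common attributes: Schema1 ∩ Schema2 = {C5}.
No dependency enlarges {C5}, so (C5)⁺ = {C5}.
The closure contains neither all of Schema1 = {C1, C3, C5} nor all of Schema2 = {C2, C4, C5}, so the common attributes are not a superkey of either fragment. The join is lossy.

No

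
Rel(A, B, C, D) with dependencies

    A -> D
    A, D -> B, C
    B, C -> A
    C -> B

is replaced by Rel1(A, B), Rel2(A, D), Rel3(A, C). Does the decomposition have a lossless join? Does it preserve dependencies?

Lossless test (chase): Rows 1 and 2 agree on A; apply A→D and equate their D entries. Rows 1 and 3 agree on A; apply A→D and equate their D entries. Rows 1 and 2 agree on A, D; apply A, D→B, C and equate their B, C entries. Rows 1 and 3 agree on A, D; apply A, D→B, C and equate their B, C entries. Row 1 is now all distinguished symbols — the join is lossless.
Dependency preservation: A, D → B, C; B, C → A; C → B are not contained in any single fragment, but the restricted closure of each left-hand side across the fragments still reaches the right-hand side; the remaining FDs each lie inside some fragment. All dependencies are preserved.

lossless and dependency-preserving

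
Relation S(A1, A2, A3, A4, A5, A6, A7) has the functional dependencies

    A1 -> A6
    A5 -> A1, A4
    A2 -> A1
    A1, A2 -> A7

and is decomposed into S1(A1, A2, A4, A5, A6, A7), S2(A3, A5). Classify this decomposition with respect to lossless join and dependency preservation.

lossy but dependency-preserving

Lossless test: (A5)⁺ = {A1, A4, A5, A6}, which is a superkey of neither fragment — lossy.
Dependency preservation: every FD's attributes lie within a single fragment, so each can be enforced locally — preserved.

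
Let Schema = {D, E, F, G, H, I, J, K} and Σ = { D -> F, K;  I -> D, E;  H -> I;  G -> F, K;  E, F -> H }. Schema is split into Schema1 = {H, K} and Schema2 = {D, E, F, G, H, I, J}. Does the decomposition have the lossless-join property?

Common attributes: Schema1 ∩ Schema2 = {H}.
Closure of {H}: H → I applies, adding I; I → D, E applies, adding D, E; D → F, K applies, adding F, K. So (H)⁺ = {D, E, F, H, I, K}.
This closure contains every attribute of Schema1, so Schema1 ∩ Schema2 → Schema1. The join is lossless.

Yes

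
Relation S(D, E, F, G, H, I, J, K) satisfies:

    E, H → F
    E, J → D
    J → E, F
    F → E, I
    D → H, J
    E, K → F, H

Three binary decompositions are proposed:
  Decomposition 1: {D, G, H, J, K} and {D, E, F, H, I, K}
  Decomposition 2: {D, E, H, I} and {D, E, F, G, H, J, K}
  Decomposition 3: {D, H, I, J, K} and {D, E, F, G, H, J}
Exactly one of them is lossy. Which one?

Decomposition 1: common = {D, H, K}, closure = {D, E, F, H, I, J, K} → lossless.
Decomposition 2: common = {D, E, H}, closure = {D, E, F, H, I, J} → lossless.
Decomposition 3: common = {D, H, J}, closure = {D, E, F, H, I, J} → lossy.

Decomposition 3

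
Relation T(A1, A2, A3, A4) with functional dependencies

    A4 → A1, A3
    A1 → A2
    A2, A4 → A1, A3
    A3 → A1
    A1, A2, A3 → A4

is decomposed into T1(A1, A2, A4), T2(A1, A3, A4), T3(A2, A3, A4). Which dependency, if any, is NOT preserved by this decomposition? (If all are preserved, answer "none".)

A4 → A1, A3 lies within T2.
A1 → A2 lies within T1.
A2, A4 → A1, A3: restricted closure across fragments reaches A1, A3.
A3 → A1 lies within T2.
A1, A2, A3 → A4: restricted closure across fragments reaches A4.
Every dependency is enforceable on the fragments, so the decomposition is dependency-preserving.

none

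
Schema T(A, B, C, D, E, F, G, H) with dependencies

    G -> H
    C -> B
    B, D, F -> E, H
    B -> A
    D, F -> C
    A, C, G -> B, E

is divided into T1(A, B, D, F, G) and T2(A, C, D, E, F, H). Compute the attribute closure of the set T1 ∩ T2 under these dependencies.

T1 ∩ T2 = {A, D, F}.
D, F → C applies, adding C
C → B applies, adding B
B, D, F → E, H applies, adding E, H
Closure: {A, B, C, D, E, F, H}.

A, B, C, D, E, F, H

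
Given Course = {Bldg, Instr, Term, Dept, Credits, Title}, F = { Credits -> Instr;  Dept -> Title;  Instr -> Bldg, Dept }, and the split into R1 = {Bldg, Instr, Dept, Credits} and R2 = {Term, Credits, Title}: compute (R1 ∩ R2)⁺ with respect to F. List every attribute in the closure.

Bldg, Instr, Dept, Credits, Title

R1 ∩ R2 = {Credits}.
Credits → Instr applies, adding Instr
Instr → Bldg, Dept applies, adding Bldg, Dept
Dept → Title applies, adding Title
Closure: {Bldg, Instr, Dept, Credits, Title}.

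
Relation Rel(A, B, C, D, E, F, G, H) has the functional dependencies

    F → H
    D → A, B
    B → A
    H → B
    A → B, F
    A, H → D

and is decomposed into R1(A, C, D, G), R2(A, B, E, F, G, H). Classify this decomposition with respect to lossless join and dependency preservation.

lossy but dependency-preserving

Lossless test: (A, G)⁺ = {A, B, D, F, G, H}, which is a superkey of neither fragment — lossy.
Dependency preservation: D → A, B; A, H → D are not contained in any single fragment, but the restricted closure of each left-hand side across the fragments still reaches the right-hand side; the remaining FDs each lie inside some fragment. All dependencies are preserved.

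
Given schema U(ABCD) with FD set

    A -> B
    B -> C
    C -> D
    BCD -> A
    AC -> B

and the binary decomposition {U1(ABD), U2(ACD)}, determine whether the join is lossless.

Yes

Common attributes: U1 ∩ U2 = {AD}.
Closure of {AD}: A → B applies, adding B; B → C applies, adding C. So (AD)⁺ = {ABCD}.
This closure contains every attribute of U1, so U1 ∩ U2 → U1. The join is lossless.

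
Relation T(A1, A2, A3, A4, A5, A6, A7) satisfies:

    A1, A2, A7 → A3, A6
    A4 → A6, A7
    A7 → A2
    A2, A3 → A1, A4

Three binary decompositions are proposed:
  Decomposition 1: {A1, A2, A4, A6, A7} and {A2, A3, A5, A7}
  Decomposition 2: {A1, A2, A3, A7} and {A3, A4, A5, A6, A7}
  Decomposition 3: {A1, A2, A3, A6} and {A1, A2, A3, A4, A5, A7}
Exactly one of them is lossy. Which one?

Decomposition 1: common = {A2, A7}, closure = {A2, A7} → lossy.
Decomposition 2: common = {A3, A7}, closure = {A1, A2, A3, A4, A6, A7} → lossless.
Decomposition 3: common = {A1, A2, A3}, closure = {A1, A2, A3, A4, A6, A7} → lossless.

Decomposition 1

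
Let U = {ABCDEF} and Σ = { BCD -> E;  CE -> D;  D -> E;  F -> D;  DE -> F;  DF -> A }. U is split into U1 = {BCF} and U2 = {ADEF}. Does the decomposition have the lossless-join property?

Common attributes: U1 ∩ U2 = {F}.
Closure of {F}: F → D applies, adding D; DF → A applies, adding A; D → E applies, adding E. So (F)⁺ = {ADEF}.
This closure contains every attribute of U2, so U1 ∩ U2 → U2. The join is lossless.

Yes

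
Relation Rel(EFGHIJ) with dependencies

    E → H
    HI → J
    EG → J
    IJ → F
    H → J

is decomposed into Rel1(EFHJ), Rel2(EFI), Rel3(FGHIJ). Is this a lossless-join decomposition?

Chase test. Columns are EFGHIJ; row i has aⱼ where attribute j ∈ Reli, else bᵢⱼ.
Initial tableau (one row per fragment):
  row 1: a1 a2 b13 a4 b15 a6
  row 2: a1 a2 b23 b24 a5 b26
  row 3: b31 a2 a3 a4 a5 a6
Rows 1 and 2 agree on E; apply E→H and equate their H entries.
Rows 2 and 3 agree on HI; apply HI→J and equate their J entries.
No row becomes fully distinguished — the join is lossy.

No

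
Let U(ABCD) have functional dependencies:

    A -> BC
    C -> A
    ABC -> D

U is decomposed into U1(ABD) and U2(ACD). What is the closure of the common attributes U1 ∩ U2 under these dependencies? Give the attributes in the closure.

ABCD

U1 ∩ U2 = {AD}.
A → BC applies, adding BC
Closure: {ABCD}.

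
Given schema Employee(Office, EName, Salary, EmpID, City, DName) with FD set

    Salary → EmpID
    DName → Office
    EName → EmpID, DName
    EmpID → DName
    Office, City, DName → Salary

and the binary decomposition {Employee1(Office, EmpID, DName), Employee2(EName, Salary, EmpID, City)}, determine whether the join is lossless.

Yes

Common attributes: Employee1 ∩ Employee2 = {EmpID}.
Closure of {EmpID}: EmpID → DName applies, adding DName; DName → Office applies, adding Office. So (EmpID)⁺ = {Office, EmpID, DName}.
This closure contains every attribute of Employee1, so Employee1 ∩ Employee2 → Employee1. The join is lossless.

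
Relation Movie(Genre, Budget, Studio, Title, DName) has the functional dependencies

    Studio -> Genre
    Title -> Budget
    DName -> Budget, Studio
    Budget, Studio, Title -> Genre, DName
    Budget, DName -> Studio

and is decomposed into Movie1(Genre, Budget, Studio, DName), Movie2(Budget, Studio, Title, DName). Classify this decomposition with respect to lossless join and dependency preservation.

Lossless test: (Budget, Studio, DName)⁺ = {Genre, Budget, Studio, DName}, which contains all of one fragment — lossless.
Dependency preservation: Budget, Studio, Title → Genre, DName is not contained in any single fragment, but the restricted closure of its left-hand side across the fragments still reaches the right-hand side; the remaining FDs each lie inside some fragment. All dependencies are preserved.

lossless and dependency-preserving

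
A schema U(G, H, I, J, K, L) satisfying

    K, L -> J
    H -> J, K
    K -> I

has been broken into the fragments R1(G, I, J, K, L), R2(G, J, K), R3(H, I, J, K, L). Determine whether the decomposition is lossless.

No

Chase test. Columns are G, H, I, J, K, L; row i has aⱼ where attribute j ∈ Ri, else bᵢⱼ.
Initial tableau (one row per fragment):
  row 1: a1 b12 a3 a4 a5 a6
  row 2: a1 b22 b23 a4 a5 b26
  row 3: b31 a2 a3 a4 a5 a6
Rows 1 and 2 agree on K; apply K→I and equate their I entries.
No row becomes fully distinguished — the join is lossy.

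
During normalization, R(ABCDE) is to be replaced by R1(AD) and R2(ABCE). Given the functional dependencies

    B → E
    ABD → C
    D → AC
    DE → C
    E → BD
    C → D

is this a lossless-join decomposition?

No

Common attributes: R1 ∩ R2 = {A}.
No dependency enlarges {A}, so (A)⁺ = {A}.
The closure contains neither all of R1 = {AD} nor all of R2 = {ABCE}, so the common attributes are not a superkey of either fragment. The join is lossy.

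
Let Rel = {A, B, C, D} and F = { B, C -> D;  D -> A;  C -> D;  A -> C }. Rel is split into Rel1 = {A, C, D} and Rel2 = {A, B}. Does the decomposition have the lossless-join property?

Yes

Common attributes: Rel1 ∩ Rel2 = {A}.
Closure of {A}: A → C applies, adding C; C → D applies, adding D. So (A)⁺ = {A, C, D}.
This closure contains every attribute of Rel1, so Rel1 ∩ Rel2 → Rel1. The join is lossless.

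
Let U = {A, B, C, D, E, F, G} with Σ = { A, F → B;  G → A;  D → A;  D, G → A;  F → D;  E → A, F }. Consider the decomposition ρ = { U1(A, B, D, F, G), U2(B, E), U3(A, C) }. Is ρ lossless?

No

Chase test. Columns are A, B, C, D, E, F, G; row i has aⱼ where attribute j ∈ Ui, else bᵢⱼ.
Initial tableau (one row per fragment):
  row 1: a1 a2 b13 a4 b15 a6 a7
  row 2: b21 a2 b23 b24 a5 b26 b27
  row 3: a1 b32 a3 b34 b35 b36 b37
No row becomes fully distinguished — the join is lossy.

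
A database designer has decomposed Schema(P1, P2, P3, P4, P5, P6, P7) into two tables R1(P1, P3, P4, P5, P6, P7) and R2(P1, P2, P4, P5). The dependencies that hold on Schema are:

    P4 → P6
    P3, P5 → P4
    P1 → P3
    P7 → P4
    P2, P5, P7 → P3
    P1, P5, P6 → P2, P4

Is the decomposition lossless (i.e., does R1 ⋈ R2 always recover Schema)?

Common attributes: R1 ∩ R2 = {P1, P4, P5}.
Closure of {P1, P4, P5}: P4 → P6 applies, adding P6; P1 → P3 applies, adding P3; P1, P5, P6 → P2, P4 applies, adding P2. So (P1, P4, P5)⁺ = {P1, P2, P3, P4, P5, P6}.
This closure contains every attribute of R2, so R1 ∩ R2 → R2. The join is lossless.

Yes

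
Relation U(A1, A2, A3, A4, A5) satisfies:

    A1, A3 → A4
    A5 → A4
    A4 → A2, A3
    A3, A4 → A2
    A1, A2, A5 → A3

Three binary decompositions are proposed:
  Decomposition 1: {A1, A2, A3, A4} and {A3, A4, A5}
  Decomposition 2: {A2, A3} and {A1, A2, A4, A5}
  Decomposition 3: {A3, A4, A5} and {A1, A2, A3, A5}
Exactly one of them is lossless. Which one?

Decomposition 1: common = {A3, A4}, closure = {A2, A3, A4} → lossy.
Decomposition 2: common = {A2}, closure = {A2} → lossy.
Decomposition 3: common = {A3, A5}, closure = {A2, A3, A4, A5} → lossless.

Decomposition 3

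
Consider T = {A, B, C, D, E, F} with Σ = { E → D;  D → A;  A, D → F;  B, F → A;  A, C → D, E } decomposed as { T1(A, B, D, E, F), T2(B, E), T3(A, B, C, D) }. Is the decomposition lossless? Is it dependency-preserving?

lossy and not dependency-preserving

Lossless test (chase): Rows 1 and 2 agree on E; apply E→D and equate their D entries. Rows 1 and 2 agree on D; apply D→A and equate their A entries. Rows 1 and 2 agree on A, D; apply A, D→F and equate their F entries. Rows 1 and 3 agree on A, D; apply A, D→F and equate their F entries. No row becomes fully distinguished — the join is lossy.
Dependency preservation: the restricted closure of {A, C} across the fragments never reaches {D, E}, so A, C → D, E cannot be enforced without a join — not preserved.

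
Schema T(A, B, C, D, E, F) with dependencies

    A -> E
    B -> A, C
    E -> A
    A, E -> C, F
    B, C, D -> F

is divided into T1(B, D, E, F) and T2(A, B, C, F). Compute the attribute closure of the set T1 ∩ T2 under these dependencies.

T1 ∩ T2 = {B, F}.
B → A, C applies, adding A, C
A → E applies, adding E
Closure: {A, B, C, E, F}.

A, B, C, E, F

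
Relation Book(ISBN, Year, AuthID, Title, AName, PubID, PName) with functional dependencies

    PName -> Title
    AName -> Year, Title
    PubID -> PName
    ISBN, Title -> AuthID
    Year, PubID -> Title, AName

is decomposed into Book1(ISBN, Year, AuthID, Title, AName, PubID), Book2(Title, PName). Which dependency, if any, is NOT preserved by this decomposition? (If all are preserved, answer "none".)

PubID -> PName

Check PubID → PName: no single fragment contains all of {PubID, PName}, and the restricted closure of {PubID} across the fragments never reaches {PName}.
PName → Title is preserved.
AName → Year, Title is preserved.
ISBN, Title → AuthID is preserved.
Year, PubID → Title, AName is preserved.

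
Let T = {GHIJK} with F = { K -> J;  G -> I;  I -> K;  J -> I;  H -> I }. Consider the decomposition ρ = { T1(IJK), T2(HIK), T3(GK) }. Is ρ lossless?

Chase test. Columns are GHIJK; row i has aⱼ where attribute j ∈ Ti, else bᵢⱼ.
Initial tableau (one row per fragment):
  row 1: b11 b12 a3 a4 a5
  row 2: b21 a2 a3 b24 a5
  row 3: a1 b32 b33 b34 a5
Rows 1 and 2 agree on K; apply K→J and equate their J entries.
Rows 1 and 3 agree on K; apply K→J and equate their J entries.
Rows 1 and 3 agree on J; apply J→I and equate their I entries.
No row becomes fully distinguished — the join is lossy.

No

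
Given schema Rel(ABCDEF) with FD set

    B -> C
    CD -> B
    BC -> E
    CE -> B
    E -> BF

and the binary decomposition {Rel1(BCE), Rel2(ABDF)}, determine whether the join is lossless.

Yes

Common attributes: Rel1 ∩ Rel2 = {B}.
Closure of {B}: B → C applies, adding C; BC → E applies, adding E; E → BF applies, adding F. So (B)⁺ = {BCEF}.
This closure contains every attribute of Rel1, so Rel1 ∩ Rel2 → Rel1. The join is lossless.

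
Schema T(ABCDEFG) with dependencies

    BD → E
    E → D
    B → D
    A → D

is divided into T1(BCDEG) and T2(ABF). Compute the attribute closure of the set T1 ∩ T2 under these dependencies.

BDE

T1 ∩ T2 = {B}.
B → D applies, adding D
BD → E applies, adding E
Closure: {BDE}.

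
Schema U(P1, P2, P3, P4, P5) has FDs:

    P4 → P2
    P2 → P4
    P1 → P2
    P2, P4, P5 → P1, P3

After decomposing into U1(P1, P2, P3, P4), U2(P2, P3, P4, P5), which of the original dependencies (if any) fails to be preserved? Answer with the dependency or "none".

Check P2, P4, P5 → P1, P3: no single fragment contains all of {P1, P2, P3, P4, P5}, and the restricted closure of {P2, P4, P5} across the fragments never reaches {P1, P3}.
P4 → P2 is preserved.
P2 → P4 is preserved.
P1 → P2 is preserved.

P2, P4, P5 → P1, P3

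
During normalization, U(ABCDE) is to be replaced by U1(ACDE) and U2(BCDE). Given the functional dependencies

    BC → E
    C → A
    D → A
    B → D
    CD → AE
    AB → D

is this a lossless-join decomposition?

Common attributes: U1 ∩ U2 = {CDE}.
Closure of {CDE}: C → A applies, adding A. So (CDE)⁺ = {ACDE}.
This closure contains every attribute of U1, so U1 ∩ U2 → U1. The join is lossless.

Yes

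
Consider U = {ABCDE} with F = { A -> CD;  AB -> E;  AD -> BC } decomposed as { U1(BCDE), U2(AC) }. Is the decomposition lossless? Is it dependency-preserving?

lossy and not dependency-preserving

Lossless test: (C)⁺ = {C}, which is a superkey of neither fragment — lossy.
Dependency preservation: the restricted closure of {A} across the fragments never reaches {CD}, so A → CD cannot be enforced without a join — not preserved.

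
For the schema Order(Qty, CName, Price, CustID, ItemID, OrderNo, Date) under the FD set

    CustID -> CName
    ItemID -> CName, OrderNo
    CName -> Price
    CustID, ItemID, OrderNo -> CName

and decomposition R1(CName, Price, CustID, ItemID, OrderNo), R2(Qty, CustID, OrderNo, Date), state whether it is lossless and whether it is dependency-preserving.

Lossless test: (CustID, OrderNo)⁺ = {CName, Price, CustID, OrderNo}, which is a superkey of neither fragment — lossy.
Dependency preservation: every FD's attributes lie within a single fragment, so each can be enforced locally — preserved.

lossy but dependency-preserving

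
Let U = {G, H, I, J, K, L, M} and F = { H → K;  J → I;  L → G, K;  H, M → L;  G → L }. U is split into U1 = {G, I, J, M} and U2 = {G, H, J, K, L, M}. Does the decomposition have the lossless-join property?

Yes

Common attributes: U1 ∩ U2 = {G, J, M}.
Closure of {G, J, M}: J → I applies, adding I; G → L applies, adding L; L → G, K applies, adding K. So (G, J, M)⁺ = {G, I, J, K, L, M}.
This closure contains every attribute of U1, so U1 ∩ U2 → U1. The join is lossless.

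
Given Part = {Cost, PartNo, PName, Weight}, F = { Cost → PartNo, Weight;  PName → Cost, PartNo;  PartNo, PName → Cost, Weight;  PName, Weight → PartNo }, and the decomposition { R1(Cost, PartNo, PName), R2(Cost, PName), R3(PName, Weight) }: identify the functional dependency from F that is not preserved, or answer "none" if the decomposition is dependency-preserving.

Check Cost → PartNo, Weight: no single fragment contains all of {Cost, PartNo, Weight}, and the restricted closure of {Cost} across the fragments never reaches {PartNo, Weight}.
PName → Cost, PartNo is preserved.
PartNo, PName → Cost, Weight is preserved.
PName, Weight → PartNo is preserved.

Cost → PartNo, Weight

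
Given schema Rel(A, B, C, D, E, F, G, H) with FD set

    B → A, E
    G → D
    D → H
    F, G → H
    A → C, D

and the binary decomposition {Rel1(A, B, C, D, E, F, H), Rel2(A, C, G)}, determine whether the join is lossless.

Common attributes: Rel1 ∩ Rel2 = {A, C}.
Closure of {A, C}: A → C, D applies, adding D; D → H applies, adding H. So (A, C)⁺ = {A, C, D, H}.
The closure contains neither all of Rel1 = {A, B, C, D, E, F, H} nor all of Rel2 = {A, C, G}, so the common attributes are not a superkey of either fragment. The join is lossy.

No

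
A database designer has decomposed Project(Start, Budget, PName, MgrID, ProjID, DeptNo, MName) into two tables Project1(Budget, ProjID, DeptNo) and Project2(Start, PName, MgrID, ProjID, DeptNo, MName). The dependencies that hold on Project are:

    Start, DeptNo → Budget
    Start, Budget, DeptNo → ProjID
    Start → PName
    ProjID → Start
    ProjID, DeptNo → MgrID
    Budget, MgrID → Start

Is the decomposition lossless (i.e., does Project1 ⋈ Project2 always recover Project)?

Common attributes: Project1 ∩ Project2 = {ProjID, DeptNo}.
Closure of {ProjID, DeptNo}: ProjID → Start applies, adding Start; ProjID, DeptNo → MgrID applies, adding MgrID; Start, DeptNo → Budget applies, adding Budget; Start → PName applies, adding PName. So (ProjID, DeptNo)⁺ = {Start, Budget, PName, MgrID, ProjID, DeptNo}.
This closure contains every attribute of Project1, so Project1 ∩ Project2 → Project1. The join is lossless.

Yes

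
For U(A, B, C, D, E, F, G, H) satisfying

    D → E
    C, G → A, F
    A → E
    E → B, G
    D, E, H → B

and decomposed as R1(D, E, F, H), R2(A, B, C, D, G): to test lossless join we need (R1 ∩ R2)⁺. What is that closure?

B, D, E, G

R1 ∩ R2 = {D}.
D → E applies, adding E
E → B, G applies, adding B, G
Closure: {B, D, E, G}.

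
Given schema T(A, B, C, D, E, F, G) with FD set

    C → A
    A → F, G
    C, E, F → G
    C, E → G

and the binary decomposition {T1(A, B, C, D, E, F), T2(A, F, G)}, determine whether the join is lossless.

Common attributes: T1 ∩ T2 = {A, F}.
Closure of {A, F}: A → F, G applies, adding G. So (A, F)⁺ = {A, F, G}.
This closure contains every attribute of T2, so T1 ∩ T2 → T2. The join is lossless.

Yes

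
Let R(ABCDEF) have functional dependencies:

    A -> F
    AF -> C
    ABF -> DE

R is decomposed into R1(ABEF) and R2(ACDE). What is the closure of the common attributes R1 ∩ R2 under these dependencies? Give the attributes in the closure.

ACEF

R1 ∩ R2 = {AE}.
A → F applies, adding F
AF → C applies, adding C
Closure: {ACEF}.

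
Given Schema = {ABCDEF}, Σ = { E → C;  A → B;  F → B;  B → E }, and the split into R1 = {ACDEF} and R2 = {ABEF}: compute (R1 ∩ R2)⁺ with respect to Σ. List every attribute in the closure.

R1 ∩ R2 = {AEF}.
E → C applies, adding C
A → B applies, adding B
Closure: {ABCEF}.

ABCEF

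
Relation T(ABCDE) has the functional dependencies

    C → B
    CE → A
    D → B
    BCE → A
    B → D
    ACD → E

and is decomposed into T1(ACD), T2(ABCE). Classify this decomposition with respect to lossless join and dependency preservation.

Lossless test: (AC)⁺ = {ABCDE}, which contains all of one fragment — lossless.
Dependency preservation: the restricted closure of {D} across the fragments never reaches {B}, so D → B cannot be enforced without a join — not preserved.

lossless but not dependency-preserving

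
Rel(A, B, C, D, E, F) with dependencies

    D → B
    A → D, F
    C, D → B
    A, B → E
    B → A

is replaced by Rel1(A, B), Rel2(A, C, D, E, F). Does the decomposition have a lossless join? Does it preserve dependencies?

lossless and dependency-preserving

Lossless test: (A)⁺ = {A, B, D, E, F}, which contains all of one fragment — lossless.
Dependency preservation: D → B; C, D → B; A, B → E are not contained in any single fragment, but the restricted closure of each left-hand side across the fragments still reaches the right-hand side; the remaining FDs each lie inside some fragment. All dependencies are preserved.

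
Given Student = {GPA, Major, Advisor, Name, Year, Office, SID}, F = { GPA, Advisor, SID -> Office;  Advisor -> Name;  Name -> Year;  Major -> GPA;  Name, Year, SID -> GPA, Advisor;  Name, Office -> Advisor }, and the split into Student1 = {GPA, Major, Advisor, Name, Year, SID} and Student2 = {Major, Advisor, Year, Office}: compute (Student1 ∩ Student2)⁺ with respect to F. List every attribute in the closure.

GPA, Major, Advisor, Name, Year

Student1 ∩ Student2 = {Major, Advisor, Year}.
Advisor → Name applies, adding Name
Major → GPA applies, adding GPA
Closure: {GPA, Major, Advisor, Name, Year}.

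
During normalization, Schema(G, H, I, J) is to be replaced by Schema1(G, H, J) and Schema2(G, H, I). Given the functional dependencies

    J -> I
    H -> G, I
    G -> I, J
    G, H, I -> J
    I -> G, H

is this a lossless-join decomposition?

Common attributes: Schema1 ∩ Schema2 = {G, H}.
Closure of {G, H}: H → G, I applies, adding I; G → I, J applies, adding J. So (G, H)⁺ = {G, H, I, J}.
This closure contains every attribute of Schema1, so Schema1 ∩ Schema2 → Schema1. The join is lossless.

Yes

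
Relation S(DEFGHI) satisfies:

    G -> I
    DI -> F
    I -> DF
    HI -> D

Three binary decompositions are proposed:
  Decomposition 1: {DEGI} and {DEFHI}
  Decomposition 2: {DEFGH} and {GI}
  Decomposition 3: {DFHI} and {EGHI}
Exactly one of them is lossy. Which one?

Decomposition 1: common = {DEI}, closure = {DEFI} → lossy.
Decomposition 2: common = {G}, closure = {DFGI} → lossless.
Decomposition 3: common = {HI}, closure = {DFHI} → lossless.

Decomposition 1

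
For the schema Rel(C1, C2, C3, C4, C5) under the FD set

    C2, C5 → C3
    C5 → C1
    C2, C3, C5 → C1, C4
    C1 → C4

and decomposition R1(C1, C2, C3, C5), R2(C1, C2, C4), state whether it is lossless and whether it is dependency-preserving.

Lossless test: (C1, C2)⁺ = {C1, C2, C4}, which contains all of one fragment — lossless.
Dependency preservation: C2, C3, C5 → C1, C4 is not contained in any single fragment, but the restricted closure of its left-hand side across the fragments still reaches the right-hand side; the remaining FDs each lie inside some fragment. All dependencies are preserved.

lossless and dependency-preserving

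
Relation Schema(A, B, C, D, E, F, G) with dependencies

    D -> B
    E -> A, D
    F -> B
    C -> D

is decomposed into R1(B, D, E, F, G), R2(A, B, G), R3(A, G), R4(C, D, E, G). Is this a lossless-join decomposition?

No

Chase test. Columns are A, B, C, D, E, F, G; row i has aⱼ where attribute j ∈ Ri, else bᵢⱼ.
Initial tableau (one row per fragment):
  row 1: b11 a2 b13 a4 a5 a6 a7
  row 2: a1 a2 b23 b24 b25 b26 a7
  row 3: a1 b32 b33 b34 b35 b36 a7
  row 4: b41 b42 a3 a4 a5 b46 a7
Rows 1 and 4 agree on D; apply D→B and equate their B entries.
Rows 1 and 4 agree on E; apply E→A, D and equate their A, D entries.
No row becomes fully distinguished — the join is lossy.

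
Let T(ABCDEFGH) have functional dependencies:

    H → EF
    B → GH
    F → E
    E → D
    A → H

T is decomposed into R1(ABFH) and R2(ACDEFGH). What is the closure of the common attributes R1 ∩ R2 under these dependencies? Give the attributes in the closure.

R1 ∩ R2 = {AFH}.
H → EF applies, adding E
E → D applies, adding D
Closure: {ADEFH}.

ADEFH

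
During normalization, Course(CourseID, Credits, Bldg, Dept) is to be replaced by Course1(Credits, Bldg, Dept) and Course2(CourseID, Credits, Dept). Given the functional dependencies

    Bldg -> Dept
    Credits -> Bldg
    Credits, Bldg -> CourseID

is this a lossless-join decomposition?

Yes

Common attributes: Course1 ∩ Course2 = {Credits, Dept}.
Closure of {Credits, Dept}: Credits → Bldg applies, adding Bldg; Credits, Bldg → CourseID applies, adding CourseID. So (Credits, Dept)⁺ = {CourseID, Credits, Bldg, Dept}.
This closure contains every attribute of Course1, so Course1 ∩ Course2 → Course1. The join is lossless.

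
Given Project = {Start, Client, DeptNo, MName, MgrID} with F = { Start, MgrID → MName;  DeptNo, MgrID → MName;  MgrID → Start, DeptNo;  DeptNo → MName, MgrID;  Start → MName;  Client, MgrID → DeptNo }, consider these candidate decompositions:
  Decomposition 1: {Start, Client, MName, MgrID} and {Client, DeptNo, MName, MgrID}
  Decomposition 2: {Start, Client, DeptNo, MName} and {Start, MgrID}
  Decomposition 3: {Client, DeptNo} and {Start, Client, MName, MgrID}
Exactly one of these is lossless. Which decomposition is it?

Decomposition 1

Decomposition 1: common = {Client, MName, MgrID}, closure = {Start, Client, DeptNo, MName, MgrID} → lossless.
Decomposition 2: common = {Start}, closure = {Start, MName} → lossy.
Decomposition 3: common = {Client}, closure = {Client} → lossy.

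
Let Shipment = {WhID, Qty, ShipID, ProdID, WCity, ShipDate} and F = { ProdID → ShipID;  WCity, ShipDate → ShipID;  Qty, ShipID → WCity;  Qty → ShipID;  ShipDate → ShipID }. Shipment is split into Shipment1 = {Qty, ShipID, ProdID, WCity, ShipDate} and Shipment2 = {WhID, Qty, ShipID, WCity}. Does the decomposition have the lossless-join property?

No

Common attributes: Shipment1 ∩ Shipment2 = {Qty, ShipID, WCity}.
No dependency enlarges {Qty, ShipID, WCity}, so (Qty, ShipID, WCity)⁺ = {Qty, ShipID, WCity}.
The closure contains neither all of Shipment1 = {Qty, ShipID, ProdID, WCity, ShipDate} nor all of Shipment2 = {WhID, Qty, ShipID, WCity}, so the common attributes are not a superkey of either fragment. The join is lossy.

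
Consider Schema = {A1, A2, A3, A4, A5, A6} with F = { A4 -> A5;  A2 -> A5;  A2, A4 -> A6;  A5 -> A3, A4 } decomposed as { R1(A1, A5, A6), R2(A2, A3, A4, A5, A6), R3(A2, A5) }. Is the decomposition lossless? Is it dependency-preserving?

Lossless test (chase): Rows 1 and 2 agree on A5; apply A5→A3, A4 and equate their A3, A4 entries. Rows 1 and 3 agree on A5; apply A5→A3, A4 and equate their A3, A4 entries. Rows 2 and 3 agree on A2, A4; apply A2, A4→A6 and equate their A6 entries. No row becomes fully distinguished — the join is lossy.
Dependency preservation: every FD's attributes lie within a single fragment, so each can be enforced locally — preserved.

lossy but dependency-preserving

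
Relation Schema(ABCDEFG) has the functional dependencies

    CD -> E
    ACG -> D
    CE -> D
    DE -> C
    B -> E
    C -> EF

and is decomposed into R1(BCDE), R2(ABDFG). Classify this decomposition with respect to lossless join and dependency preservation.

Lossless test: (BD)⁺ = {BCDEF}, which contains all of one fragment — lossless.
Dependency preservation: the restricted closure of {C} across the fragments never reaches {EF}, so C → EF cannot be enforced without a join — not preserved.

lossless but not dependency-preserving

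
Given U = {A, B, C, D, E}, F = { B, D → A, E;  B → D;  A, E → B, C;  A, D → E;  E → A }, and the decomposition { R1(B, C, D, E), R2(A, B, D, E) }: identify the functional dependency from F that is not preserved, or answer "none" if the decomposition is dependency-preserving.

none

B, D → A, E lies within R2.
B → D lies within R1.
A, E → B, C: restricted closure across fragments reaches B, C.
A, D → E lies within R2.
E → A lies within R2.
Every dependency is enforceable on the fragments, so the decomposition is dependency-preserving.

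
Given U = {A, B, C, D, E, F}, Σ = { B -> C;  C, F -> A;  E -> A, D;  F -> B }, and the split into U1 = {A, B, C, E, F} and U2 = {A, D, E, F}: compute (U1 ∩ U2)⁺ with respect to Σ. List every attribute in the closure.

U1 ∩ U2 = {A, E, F}.
E → A, D applies, adding D
F → B applies, adding B
B → C applies, adding C
Closure: {A, B, C, D, E, F}.

A, B, C, D, E, F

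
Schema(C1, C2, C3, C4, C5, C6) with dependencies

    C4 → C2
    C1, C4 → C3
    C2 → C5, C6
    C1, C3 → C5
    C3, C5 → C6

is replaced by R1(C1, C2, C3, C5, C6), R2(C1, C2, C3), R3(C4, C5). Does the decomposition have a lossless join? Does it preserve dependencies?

Lossless test (chase): Rows 1 and 2 agree on C2; apply C2→C5, C6 and equate their C5, C6 entries. No row becomes fully distinguished — the join is lossy.
Dependency preservation: the restricted closure of {C4} across the fragments never reaches {C2}, so C4 → C2 cannot be enforced without a join — not preserved.

lossy and not dependency-preserving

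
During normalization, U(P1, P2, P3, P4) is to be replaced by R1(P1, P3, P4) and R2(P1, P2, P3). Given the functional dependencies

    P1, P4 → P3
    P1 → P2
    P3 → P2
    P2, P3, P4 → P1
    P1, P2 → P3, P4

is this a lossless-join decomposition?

Yes

Common attributes: R1 ∩ R2 = {P1, P3}.
Closure of {P1, P3}: P1 → P2 applies, adding P2; P1, P2 → P3, P4 applies, adding P4. So (P1, P3)⁺ = {P1, P2, P3, P4}.
This closure contains every attribute of R1, so R1 ∩ R2 → R1. The join is lossless.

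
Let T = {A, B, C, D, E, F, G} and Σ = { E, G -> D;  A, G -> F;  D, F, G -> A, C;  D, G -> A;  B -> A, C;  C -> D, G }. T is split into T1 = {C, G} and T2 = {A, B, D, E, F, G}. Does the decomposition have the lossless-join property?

No

Common attributes: T1 ∩ T2 = {G}.
No dependency enlarges {G}, so (G)⁺ = {G}.
The closure contains neither all of T1 = {C, G} nor all of T2 = {A, B, D, E, F, G}, so the common attributes are not a superkey of either fragment. The join is lossy.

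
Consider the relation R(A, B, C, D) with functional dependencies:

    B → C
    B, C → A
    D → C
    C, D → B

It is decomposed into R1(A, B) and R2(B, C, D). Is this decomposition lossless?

Yes

Common attributes: R1 ∩ R2 = {B}.
Closure of {B}: B → C applies, adding C; B, C → A applies, adding A. So (B)⁺ = {A, B, C}.
This closure contains every attribute of R1, so R1 ∩ R2 → R1. The join is lossless.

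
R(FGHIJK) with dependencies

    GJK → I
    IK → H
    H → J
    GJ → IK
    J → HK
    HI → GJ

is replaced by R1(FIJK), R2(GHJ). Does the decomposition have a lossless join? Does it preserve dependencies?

Lossless test: (J)⁺ = {HJK}, which is a superkey of neither fragment — lossy.
Dependency preservation: the restricted closure of {GJK} across the fragments never reaches {I}, so GJK → I cannot be enforced without a join — not preserved.

lossy and not dependency-preserving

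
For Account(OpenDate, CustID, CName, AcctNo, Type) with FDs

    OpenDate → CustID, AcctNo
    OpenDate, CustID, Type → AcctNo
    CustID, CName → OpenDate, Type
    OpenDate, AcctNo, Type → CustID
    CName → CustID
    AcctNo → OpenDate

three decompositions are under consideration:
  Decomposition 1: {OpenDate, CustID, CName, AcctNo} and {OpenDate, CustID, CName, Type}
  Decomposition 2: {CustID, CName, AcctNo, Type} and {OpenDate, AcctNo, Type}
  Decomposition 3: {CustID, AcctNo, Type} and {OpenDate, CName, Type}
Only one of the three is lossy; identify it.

Decomposition 3

Decomposition 1: common = {OpenDate, CustID, CName}, closure = {OpenDate, CustID, CName, AcctNo, Type} → lossless.
Decomposition 2: common = {AcctNo, Type}, closure = {OpenDate, CustID, AcctNo, Type} → lossless.
Decomposition 3: common = {Type}, closure = {Type} → lossy.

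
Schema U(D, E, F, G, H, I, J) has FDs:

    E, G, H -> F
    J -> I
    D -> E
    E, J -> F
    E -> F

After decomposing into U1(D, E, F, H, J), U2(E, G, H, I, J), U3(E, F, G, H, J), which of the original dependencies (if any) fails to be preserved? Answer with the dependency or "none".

none

E, G, H → F lies within U3.
J → I lies within U2.
D → E lies within U1.
E, J → F lies within U1.
E → F lies within U1.
Every dependency is enforceable on the fragments, so the decomposition is dependency-preserving.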